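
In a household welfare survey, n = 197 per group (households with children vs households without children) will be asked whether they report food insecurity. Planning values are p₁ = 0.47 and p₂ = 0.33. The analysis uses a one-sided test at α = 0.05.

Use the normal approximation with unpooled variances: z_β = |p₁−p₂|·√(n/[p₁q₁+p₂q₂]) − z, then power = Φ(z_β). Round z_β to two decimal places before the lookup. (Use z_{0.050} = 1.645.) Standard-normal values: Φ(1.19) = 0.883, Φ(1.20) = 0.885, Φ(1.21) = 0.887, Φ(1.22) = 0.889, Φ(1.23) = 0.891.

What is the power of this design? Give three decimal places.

Power ≈ 0.889

z_β = |p₁−p₂|·√(n/[p₁q₁+p₂q₂]) − z_α
    = 0.14 · √(197/0.4702) − 1.645
    = 0.14 · 20.4688 − 1.645
    = 2.8656 − 1.645 = 1.2206 → 1.22
Power = Φ(1.22) = 0.889.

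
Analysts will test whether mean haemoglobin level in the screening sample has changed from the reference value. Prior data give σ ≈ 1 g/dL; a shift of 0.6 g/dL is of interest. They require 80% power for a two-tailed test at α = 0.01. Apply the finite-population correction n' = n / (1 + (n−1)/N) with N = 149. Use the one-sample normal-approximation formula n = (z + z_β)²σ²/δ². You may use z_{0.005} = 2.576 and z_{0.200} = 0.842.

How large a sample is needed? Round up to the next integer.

n = 27

n = (z_{α/2} + z_β)² · σ² / δ²
  = (2.576 + 0.842)² · 1² / 0.6²
  = 11.6827 · 1 / 0.36
  = 32.45
Finite-population correction (N = 149): 32.45 / (1 + (32.45 − 1)/149) = 26.80.
Round up → n = 27.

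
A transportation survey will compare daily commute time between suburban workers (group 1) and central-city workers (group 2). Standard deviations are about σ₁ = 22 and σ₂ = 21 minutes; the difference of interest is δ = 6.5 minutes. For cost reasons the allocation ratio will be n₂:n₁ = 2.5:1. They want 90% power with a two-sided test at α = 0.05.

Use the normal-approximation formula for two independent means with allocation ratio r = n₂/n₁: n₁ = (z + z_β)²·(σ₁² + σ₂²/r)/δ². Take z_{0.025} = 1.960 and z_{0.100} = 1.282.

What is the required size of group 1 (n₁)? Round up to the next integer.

n₁ = 165

n₁ = (z_{α/2} + z_β)² · (σ₁² + σ₂²/r) / δ²
   = (1.960 + 1.282)² · (22² + 21²/2.5) / 6.5²
   = 10.5106 · (484 + 176.4) / 42.25
   = 10.5106 · 660.4 / 42.25
   = 164.29
Round up → n₁ = 165; n₂ = r·n₁ = 2.5 × 165 = 413.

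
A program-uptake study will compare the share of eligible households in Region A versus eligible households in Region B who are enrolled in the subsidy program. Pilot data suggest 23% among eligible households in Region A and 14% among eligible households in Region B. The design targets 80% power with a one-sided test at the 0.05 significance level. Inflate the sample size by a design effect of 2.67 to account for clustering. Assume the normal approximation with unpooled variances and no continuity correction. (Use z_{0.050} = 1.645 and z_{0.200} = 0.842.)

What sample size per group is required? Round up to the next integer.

n = 607 per group

n = (z_α + z_β)² · [p₁(1−p₁) + p₂(1−p₂)] / (p₁ − p₂)²
  = (1.645 + 0.842)² · (0.23·0.77 + 0.14·0.86) / (0.09)²
  = (2.487)² · (0.1771 + 0.1204) / 0.0081
  = 6.1852 · 0.2975 / 0.0081
  = 227.17
Design effect: 2.67 × 227.17 = 606.55.
Round up → n = 607 per group.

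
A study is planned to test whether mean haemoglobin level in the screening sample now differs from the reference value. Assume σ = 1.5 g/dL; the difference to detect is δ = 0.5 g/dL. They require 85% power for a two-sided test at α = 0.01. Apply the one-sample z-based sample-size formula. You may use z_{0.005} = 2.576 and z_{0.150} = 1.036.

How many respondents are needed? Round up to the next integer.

n = 118

n = (z_{α/2} + z_β)² · σ² / δ²
  = (2.576 + 1.036)² · 1.5² / 0.5²
  = 13.0465 · 2.25 / 0.25
  = 117.42
Round up → n = 118.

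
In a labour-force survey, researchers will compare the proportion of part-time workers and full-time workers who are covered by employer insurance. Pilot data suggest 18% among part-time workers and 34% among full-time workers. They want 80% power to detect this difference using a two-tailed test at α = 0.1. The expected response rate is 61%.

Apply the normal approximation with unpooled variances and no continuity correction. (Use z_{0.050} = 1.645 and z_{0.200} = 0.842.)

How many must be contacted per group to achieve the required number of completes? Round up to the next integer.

n = 148 per group

n = (z_{α/2} + z_β)² · [p₁(1−p₁) + p₂(1−p₂)] / (p₁ − p₂)²
  = (1.645 + 0.842)² · (0.18·0.82 + 0.34·0.66) / (-0.16)²
  = (2.487)² · (0.1476 + 0.2244) / 0.0256
  = 6.1852 · 0.3720 / 0.0256
  = 89.88
Adjust for 61% response: 89.88 / 0.61 = 147.34.
Round up → n = 148 per group.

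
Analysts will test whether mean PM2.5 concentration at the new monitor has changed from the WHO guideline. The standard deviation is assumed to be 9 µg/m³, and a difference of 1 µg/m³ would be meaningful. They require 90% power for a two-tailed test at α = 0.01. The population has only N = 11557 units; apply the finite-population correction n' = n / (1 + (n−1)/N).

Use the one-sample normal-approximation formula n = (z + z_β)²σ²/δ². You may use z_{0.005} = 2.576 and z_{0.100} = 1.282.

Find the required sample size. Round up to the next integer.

n = 1092

n = (z_{α/2} + z_β)² · σ² / δ²
  = (2.576 + 1.282)² · 9² / 1²
  = 14.8842 · 81 / 1
  = 1205.62
Finite-population correction (N = 11557): 1205.62 / (1 + (1205.62 − 1)/11557) = 1091.81.
Round up → n = 1092.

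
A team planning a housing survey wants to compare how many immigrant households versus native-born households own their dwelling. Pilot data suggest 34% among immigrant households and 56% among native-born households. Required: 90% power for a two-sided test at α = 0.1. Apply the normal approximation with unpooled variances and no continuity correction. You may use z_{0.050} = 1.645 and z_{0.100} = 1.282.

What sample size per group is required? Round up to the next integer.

n = 84 per group

n = (z_{α/2} + z_β)² · [p₁(1−p₁) + p₂(1−p₂)] / (p₁ − p₂)²
  = (1.645 + 1.282)² · (0.34·0.66 + 0.56·0.44) / (-0.22)²
  = (2.927)² · (0.2244 + 0.2464) / 0.0484
  = 8.5673 · 0.4708 / 0.0484
  = 83.34
Round up → n = 84 per group.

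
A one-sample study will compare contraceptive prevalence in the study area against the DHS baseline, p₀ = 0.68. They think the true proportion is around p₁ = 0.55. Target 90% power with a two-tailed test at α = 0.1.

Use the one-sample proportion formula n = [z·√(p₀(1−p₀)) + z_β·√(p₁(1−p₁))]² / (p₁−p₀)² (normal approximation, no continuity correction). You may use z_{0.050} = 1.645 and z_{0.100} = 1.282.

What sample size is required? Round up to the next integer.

n = [z_{α/2}·√(p₀q₀) + z_β·√(p₁q₁)]² / (p₁ − p₀)²
  = [1.645·√(0.68·0.32) + 1.282·√(0.55·0.45)]² / (-0.13)²
  = [1.645·0.4665 + 1.282·0.4975]² / 0.0169
  = [1.4051]² / 0.0169
  = 116.83
Round up → n = 117.

n = 117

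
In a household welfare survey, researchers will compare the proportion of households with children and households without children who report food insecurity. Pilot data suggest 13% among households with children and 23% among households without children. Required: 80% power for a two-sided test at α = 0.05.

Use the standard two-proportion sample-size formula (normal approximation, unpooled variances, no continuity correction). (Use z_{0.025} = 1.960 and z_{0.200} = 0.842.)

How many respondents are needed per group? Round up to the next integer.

n = 228 per group

n = (z_{α/2} + z_β)² · [p₁(1−p₁) + p₂(1−p₂)] / (p₁ − p₂)²
  = (1.960 + 0.842)² · (0.13·0.87 + 0.23·0.77) / (-0.10)²
  = (2.802)² · (0.1131 + 0.1771) / 0.0100
  = 7.8512 · 0.2902 / 0.0100
  = 227.84
Round up → n = 228 per group.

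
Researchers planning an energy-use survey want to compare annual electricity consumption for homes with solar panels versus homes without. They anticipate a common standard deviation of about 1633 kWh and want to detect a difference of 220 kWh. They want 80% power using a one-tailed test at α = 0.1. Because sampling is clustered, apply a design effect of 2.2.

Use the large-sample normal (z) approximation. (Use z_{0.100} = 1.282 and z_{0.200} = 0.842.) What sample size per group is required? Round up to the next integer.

n = 1094 per group

n = (z_α + z_β)² · (σ₁² + σ₂²) / δ²
  = (1.282 + 0.842)² · (2·1633² = 5333378) / 220²
  = 4.5114 · 5333378 / 48400
  = 497.13
Design effect: 2.2 × 497.13 = 1093.68.
Round up → n = 1094 per group.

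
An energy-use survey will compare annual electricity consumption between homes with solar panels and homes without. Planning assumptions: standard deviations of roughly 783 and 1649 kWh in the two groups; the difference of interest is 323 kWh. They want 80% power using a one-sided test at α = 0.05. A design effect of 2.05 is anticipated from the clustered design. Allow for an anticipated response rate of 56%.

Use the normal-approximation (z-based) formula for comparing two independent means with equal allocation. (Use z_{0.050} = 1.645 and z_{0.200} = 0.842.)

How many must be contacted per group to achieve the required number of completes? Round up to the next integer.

n = 724 per group

n = (z_α + z_β)² · (σ₁² + σ₂²) / δ²
  = (1.645 + 0.842)² · (783² + 1649² = 3332290) / 323²
  = 6.1852 · 3332290 / 104329
  = 197.56
Design effect: 2.05 × 197.56 = 404.99.
Adjust for 56% response: 404.99 / 0.56 = 723.19.
Round up → n = 724 per group.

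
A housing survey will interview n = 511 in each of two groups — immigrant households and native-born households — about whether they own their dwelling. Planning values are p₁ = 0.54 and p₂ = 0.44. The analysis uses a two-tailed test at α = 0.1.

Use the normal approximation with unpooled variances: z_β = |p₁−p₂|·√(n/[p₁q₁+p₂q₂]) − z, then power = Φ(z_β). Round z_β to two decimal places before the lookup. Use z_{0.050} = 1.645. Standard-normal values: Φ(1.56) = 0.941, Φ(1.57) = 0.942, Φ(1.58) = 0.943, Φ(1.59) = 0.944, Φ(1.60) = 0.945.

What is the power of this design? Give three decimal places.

Power ≈ 0.942

z_β = |p₁−p₂|·√(n/[p₁q₁+p₂q₂]) − z_{α/2}
    = 0.10 · √(511/0.4948) − 1.645
    = 0.10 · 32.1363 − 1.645
    = 3.2136 − 1.645 = 1.5686 → 1.57
Power = Φ(1.57) = 0.942.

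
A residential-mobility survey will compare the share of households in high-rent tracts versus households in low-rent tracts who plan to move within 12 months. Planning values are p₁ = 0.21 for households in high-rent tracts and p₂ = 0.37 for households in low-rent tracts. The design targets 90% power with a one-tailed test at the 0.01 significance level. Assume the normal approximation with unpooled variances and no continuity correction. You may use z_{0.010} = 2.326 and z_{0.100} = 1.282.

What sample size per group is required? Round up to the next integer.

n = 203 per group

n = (z_α + z_β)² · [p₁(1−p₁) + p₂(1−p₂)] / (p₁ − p₂)²
  = (2.326 + 1.282)² · (0.21·0.79 + 0.37·0.63) / (-0.16)²
  = (3.608)² · (0.1659 + 0.2331) / 0.0256
  = 13.0177 · 0.3990 / 0.0256
  = 202.89
Round up → n = 203 per group.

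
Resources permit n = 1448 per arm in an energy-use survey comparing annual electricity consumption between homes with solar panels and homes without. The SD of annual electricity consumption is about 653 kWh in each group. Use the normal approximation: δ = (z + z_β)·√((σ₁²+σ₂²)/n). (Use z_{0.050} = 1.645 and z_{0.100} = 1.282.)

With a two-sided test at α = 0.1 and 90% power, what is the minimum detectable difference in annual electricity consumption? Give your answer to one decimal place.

δ = (z_{α/2} + z_β) · √((σ₁²+σ₂²)/n)
  = (1.645 + 1.282) · √(852818/1448)
  = 2.927 · √588.9627
  = 2.927 · 24.2686
  = 71.0341

Minimum detectable difference ≈ 71.0 kWh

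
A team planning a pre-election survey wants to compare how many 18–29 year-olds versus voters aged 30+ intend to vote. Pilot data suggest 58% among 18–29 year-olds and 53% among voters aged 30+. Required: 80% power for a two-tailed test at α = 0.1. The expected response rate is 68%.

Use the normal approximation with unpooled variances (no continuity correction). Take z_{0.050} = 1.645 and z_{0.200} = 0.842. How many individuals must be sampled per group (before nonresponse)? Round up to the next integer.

n = (z_{α/2} + z_β)² · [p₁(1−p₁) + p₂(1−p₂)] / (p₁ − p₂)²
  = (1.645 + 0.842)² · (0.58·0.42 + 0.53·0.47) / (0.05)²
  = (2.487)² · (0.2436 + 0.2491) / 0.0025
  = 6.1852 · 0.4927 / 0.0025
  = 1218.97
Adjust for 68% response: 1218.97 / 0.68 = 1792.61.
Round up → n = 1793 per group.

n = 1793 per group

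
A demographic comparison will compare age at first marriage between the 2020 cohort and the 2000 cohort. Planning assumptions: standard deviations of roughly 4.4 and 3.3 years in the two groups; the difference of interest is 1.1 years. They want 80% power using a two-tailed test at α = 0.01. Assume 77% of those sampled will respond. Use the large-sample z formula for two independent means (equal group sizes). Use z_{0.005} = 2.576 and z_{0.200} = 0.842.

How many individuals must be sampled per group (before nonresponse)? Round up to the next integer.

n = 380 per group

n = (z_{α/2} + z_β)² · (σ₁² + σ₂²) / δ²
  = (2.576 + 0.842)² · (4.4² + 3.3² = 30.25) / 1.1²
  = 11.6827 · 30.25 / 1.21
  = 292.07
Adjust for 77% response: 292.07 / 0.77 = 379.31.
Round up → n = 380 per group.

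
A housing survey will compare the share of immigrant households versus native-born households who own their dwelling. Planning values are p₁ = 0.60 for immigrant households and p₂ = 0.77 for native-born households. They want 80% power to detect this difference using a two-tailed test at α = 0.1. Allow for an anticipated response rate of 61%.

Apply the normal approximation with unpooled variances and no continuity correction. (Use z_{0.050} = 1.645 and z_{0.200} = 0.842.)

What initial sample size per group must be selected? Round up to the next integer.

n = (z_{α/2} + z_β)² · [p₁(1−p₁) + p₂(1−p₂)] / (p₁ − p₂)²
  = (1.645 + 0.842)² · (0.60·0.40 + 0.77·0.23) / (-0.17)²
  = (2.487)² · (0.2400 + 0.1771) / 0.0289
  = 6.1852 · 0.4171 / 0.0289
  = 89.27
Adjust for 61% response: 89.27 / 0.61 = 146.34.
Round up → n = 147 per group.

n = 147 per group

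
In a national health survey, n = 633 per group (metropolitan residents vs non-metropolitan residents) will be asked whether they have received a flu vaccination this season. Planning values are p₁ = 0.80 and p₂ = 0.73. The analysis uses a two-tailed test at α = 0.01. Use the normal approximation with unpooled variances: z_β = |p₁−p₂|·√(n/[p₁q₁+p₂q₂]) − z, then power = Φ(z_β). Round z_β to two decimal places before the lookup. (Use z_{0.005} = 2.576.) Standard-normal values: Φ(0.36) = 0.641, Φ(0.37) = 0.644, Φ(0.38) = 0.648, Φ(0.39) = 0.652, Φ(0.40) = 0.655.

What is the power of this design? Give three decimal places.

z_β = |p₁−p₂|·√(n/[p₁q₁+p₂q₂]) − z_{α/2}
    = 0.07 · √(633/0.3571) − 2.576
    = 0.07 · 42.1024 − 2.576
    = 2.9472 − 2.576 = 0.3712 → 0.37
Power = Φ(0.37) = 0.644.

Power ≈ 0.644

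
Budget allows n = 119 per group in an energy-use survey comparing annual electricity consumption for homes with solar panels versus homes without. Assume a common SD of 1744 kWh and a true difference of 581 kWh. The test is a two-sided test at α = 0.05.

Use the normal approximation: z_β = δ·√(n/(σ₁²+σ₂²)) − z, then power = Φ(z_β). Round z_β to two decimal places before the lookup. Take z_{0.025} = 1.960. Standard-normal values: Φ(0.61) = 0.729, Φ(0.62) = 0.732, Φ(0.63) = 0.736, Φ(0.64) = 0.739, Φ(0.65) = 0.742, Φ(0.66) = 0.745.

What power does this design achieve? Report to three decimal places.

z_β = δ·√(n/(σ₁²+σ₂²)) − z_{α/2}
    = 581 · √(119/6083072) − 1.960
    = 581 · 0.00442 − 1.960
    = 2.5697 − 1.960 = 0.6097 → 0.61
Power = Φ(0.61) = 0.729.

Power ≈ 0.729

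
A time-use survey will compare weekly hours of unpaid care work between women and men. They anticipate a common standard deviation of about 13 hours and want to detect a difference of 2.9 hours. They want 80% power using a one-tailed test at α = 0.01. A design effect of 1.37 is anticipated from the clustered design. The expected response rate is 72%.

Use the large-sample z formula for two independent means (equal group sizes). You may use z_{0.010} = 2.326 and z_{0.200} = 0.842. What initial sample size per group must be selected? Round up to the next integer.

n = 768 per group

n = (z_α + z_β)² · (σ₁² + σ₂²) / δ²
  = (2.326 + 0.842)² · (2·13² = 338) / 2.9²
  = 10.0362 · 338 / 8.41
  = 403.36
Design effect: 1.37 × 403.36 = 552.60.
Adjust for 72% response: 552.60 / 0.72 = 767.50.
Round up → n = 768 per group.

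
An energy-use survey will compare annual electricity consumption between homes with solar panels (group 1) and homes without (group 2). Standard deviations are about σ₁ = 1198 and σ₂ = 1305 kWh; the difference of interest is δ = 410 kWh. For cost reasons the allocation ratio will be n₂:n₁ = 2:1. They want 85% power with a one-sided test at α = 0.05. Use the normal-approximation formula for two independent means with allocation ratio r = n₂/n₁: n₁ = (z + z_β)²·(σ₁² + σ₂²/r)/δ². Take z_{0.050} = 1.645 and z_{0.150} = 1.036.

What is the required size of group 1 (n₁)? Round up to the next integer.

n₁ = 98

n₁ = (z_α + z_β)² · (σ₁² + σ₂²/r) / δ²
   = (1.645 + 1.036)² · (1198² + 1305²/2) / 410²
   = 7.1878 · (1435204 + 851512.5) / 168100
   = 7.1878 · 2286716.5 / 168100
   = 97.78
Round up → n₁ = 98; n₂ = r·n₁ = 2 × 98 = 196.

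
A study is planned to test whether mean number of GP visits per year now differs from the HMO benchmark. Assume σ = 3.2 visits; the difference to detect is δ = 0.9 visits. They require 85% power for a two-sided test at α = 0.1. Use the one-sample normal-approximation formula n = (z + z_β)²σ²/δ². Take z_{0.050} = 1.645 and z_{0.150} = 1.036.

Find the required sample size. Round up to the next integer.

n = (z_{α/2} + z_β)² · σ² / δ²
  = (1.645 + 1.036)² · 3.2² / 0.9²
  = 7.1878 · 10.24 / 0.81
  = 90.87
Round up → n = 91.

n = 91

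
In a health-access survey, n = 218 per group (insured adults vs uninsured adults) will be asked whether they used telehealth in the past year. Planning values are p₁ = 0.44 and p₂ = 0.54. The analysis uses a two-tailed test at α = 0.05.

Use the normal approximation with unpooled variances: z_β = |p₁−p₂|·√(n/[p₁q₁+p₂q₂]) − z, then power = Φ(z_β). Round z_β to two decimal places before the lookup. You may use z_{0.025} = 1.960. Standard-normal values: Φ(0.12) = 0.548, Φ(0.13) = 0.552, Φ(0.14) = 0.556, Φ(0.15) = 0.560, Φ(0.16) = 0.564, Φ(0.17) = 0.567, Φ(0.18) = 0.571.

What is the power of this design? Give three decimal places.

Power ≈ 0.556

z_β = |p₁−p₂|·√(n/[p₁q₁+p₂q₂]) − z_{α/2}
    = 0.10 · √(218/0.4948) − 1.960
    = 0.10 · 20.9900 − 1.960
    = 2.0990 − 1.960 = 0.1390 → 0.14
Power = Φ(0.14) = 0.556.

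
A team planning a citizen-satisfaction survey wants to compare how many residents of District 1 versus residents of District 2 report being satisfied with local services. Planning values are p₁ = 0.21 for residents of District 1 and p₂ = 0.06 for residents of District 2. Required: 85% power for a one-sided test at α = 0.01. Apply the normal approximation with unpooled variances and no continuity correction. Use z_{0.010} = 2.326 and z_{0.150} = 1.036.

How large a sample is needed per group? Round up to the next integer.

n = (z_α + z_β)² · [p₁(1−p₁) + p₂(1−p₂)] / (p₁ − p₂)²
  = (2.326 + 1.036)² · (0.21·0.79 + 0.06·0.94) / (0.15)²
  = (3.362)² · (0.1659 + 0.0564) / 0.0225
  = 11.3030 · 0.2223 / 0.0225
  = 111.67
Round up → n = 112 per group.

n = 112 per group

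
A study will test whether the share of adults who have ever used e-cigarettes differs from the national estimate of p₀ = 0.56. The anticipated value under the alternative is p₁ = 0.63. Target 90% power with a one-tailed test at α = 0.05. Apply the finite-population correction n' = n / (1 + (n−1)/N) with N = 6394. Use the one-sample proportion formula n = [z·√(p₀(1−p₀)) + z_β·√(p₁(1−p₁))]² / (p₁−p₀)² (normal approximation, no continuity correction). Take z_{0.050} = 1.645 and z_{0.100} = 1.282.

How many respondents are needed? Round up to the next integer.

n = 395

n = [z_α·√(p₀q₀) + z_β·√(p₁q₁)]² / (p₁ − p₀)²
  = [1.645·√(0.56·0.44) + 1.282·√(0.63·0.37)]² / (0.07)²
  = [1.645·0.4964 + 1.282·0.4828]² / 0.0049
  = [1.4355]² / 0.0049
  = 420.55
Finite-population correction (N = 6394): 420.55 / (1 + (420.55 − 1)/6394) = 394.65.
Round up → n = 395.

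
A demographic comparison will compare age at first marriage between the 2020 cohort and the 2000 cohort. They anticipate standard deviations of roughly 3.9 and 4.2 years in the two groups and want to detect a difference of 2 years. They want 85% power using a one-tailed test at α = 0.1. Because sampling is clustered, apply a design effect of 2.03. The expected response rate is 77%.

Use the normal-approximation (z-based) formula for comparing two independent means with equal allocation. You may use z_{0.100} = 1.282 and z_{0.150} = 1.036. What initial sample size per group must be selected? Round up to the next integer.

n = (z_α + z_β)² · (σ₁² + σ₂²) / δ²
  = (1.282 + 1.036)² · (3.9² + 4.2² = 32.85) / 2²
  = 5.3731 · 32.85 / 4
  = 44.13
Design effect: 2.03 × 44.13 = 89.58.
Adjust for 77% response: 89.58 / 0.77 = 116.33.
Round up → n = 117 per group.

n = 117 per group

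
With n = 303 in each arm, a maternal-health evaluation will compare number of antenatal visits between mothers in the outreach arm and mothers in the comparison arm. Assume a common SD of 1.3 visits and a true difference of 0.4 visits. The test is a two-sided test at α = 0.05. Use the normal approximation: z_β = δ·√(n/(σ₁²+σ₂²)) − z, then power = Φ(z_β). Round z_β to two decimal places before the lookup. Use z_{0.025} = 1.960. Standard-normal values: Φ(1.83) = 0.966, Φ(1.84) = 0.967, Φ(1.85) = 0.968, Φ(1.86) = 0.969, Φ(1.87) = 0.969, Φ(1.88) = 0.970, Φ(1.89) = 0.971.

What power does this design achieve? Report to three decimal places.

Power ≈ 0.966

z_β = δ·√(n/(σ₁²+σ₂²)) − z_{α/2}
    = 0.4 · √(303/3.38) − 1.960
    = 0.4 · 9.46810 − 1.960
    = 3.7872 − 1.960 = 1.8272 → 1.83
Power = Φ(1.83) = 0.966.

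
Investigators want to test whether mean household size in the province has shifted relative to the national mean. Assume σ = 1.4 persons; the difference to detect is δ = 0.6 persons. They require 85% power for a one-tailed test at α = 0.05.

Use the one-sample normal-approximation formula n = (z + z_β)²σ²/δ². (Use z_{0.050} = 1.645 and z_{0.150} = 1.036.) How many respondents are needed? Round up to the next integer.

n = 40

n = (z_α + z_β)² · σ² / δ²
  = (1.645 + 1.036)² · 1.4² / 0.6²
  = 7.1878 · 1.96 / 0.36
  = 39.13
Round up → n = 40.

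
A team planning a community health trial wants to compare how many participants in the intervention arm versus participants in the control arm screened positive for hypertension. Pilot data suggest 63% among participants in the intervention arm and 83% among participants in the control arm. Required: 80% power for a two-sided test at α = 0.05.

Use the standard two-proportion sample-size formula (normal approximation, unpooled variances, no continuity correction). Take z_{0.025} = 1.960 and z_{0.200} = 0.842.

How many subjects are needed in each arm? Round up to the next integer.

n = (z_{α/2} + z_β)² · [p₁(1−p₁) + p₂(1−p₂)] / (p₁ − p₂)²
  = (1.960 + 0.842)² · (0.63·0.37 + 0.83·0.17) / (-0.20)²
  = (2.802)² · (0.2331 + 0.1411) / 0.0400
  = 7.8512 · 0.3742 / 0.0400
  = 73.45
Round up → n = 74 per group.

n = 74 per group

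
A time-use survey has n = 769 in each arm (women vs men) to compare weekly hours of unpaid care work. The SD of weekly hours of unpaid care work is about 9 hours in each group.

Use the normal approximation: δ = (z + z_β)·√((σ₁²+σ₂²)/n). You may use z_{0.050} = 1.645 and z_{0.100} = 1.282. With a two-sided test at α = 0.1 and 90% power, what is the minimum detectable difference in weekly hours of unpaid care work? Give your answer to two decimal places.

Minimum detectable difference ≈ 1.34 hours

δ = (z_{α/2} + z_β) · √((σ₁²+σ₂²)/n)
  = (1.645 + 1.282) · √(162/769)
  = 2.927 · √0.21066
  = 2.927 · 0.4590
  = 1.3434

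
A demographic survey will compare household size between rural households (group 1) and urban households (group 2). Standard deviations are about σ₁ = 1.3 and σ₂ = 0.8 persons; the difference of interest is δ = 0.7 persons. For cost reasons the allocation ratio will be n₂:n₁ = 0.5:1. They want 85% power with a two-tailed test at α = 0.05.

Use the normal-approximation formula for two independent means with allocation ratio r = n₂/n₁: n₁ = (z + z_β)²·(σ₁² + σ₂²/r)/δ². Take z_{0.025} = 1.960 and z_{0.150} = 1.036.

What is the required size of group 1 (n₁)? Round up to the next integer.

n₁ = 55

n₁ = (z_{α/2} + z_β)² · (σ₁² + σ₂²/r) / δ²
   = (1.960 + 1.036)² · (1.3² + 0.8²/0.5) / 0.7²
   = 8.9760 · (1.69 + 1.28) / 0.49
   = 8.9760 · 2.97 / 0.49
   = 54.41
Round up → n₁ = 55; n₂ = r·n₁ = 0.5 × 55 = 28.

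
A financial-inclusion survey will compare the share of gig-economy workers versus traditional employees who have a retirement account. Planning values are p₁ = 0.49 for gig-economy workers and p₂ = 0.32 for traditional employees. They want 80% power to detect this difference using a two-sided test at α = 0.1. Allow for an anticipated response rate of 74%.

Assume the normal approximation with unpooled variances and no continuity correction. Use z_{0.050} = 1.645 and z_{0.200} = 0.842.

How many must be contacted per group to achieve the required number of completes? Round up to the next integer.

n = (z_{α/2} + z_β)² · [p₁(1−p₁) + p₂(1−p₂)] / (p₁ − p₂)²
  = (1.645 + 0.842)² · (0.49·0.51 + 0.32·0.68) / (0.17)²
  = (2.487)² · (0.2499 + 0.2176) / 0.0289
  = 6.1852 · 0.4675 / 0.0289
  = 100.05
Adjust for 74% response: 100.05 / 0.74 = 135.21.
Round up → n = 136 per group.

n = 136 per group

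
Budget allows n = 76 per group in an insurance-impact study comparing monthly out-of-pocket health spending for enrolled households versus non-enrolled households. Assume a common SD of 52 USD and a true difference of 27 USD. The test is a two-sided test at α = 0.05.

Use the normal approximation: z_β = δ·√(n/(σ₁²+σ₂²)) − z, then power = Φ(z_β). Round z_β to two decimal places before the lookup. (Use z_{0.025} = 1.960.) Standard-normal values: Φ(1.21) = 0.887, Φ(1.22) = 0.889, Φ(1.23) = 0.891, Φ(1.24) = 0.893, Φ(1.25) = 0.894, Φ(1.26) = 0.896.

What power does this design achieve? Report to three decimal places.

Power ≈ 0.893

z_β = δ·√(n/(σ₁²+σ₂²)) − z_{α/2}
    = 27 · √(76/5408) − 1.960
    = 27 · 0.11855 − 1.960
    = 3.2008 − 1.960 = 1.2408 → 1.24
Power = Φ(1.24) = 0.893.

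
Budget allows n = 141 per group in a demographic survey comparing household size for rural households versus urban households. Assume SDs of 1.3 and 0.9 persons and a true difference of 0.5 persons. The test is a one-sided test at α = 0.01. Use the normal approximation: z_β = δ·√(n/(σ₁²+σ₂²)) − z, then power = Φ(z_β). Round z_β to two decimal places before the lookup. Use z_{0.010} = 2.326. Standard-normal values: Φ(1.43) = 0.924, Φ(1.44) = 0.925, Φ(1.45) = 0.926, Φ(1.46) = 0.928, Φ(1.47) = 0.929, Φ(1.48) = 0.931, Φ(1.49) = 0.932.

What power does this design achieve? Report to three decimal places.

Power ≈ 0.924

z_β = δ·√(n/(σ₁²+σ₂²)) − z_α
    = 0.5 · √(141/2.5) − 2.326
    = 0.5 · 7.50999 − 2.326
    = 3.7550 − 2.326 = 1.4290 → 1.43
Power = Φ(1.43) = 0.924.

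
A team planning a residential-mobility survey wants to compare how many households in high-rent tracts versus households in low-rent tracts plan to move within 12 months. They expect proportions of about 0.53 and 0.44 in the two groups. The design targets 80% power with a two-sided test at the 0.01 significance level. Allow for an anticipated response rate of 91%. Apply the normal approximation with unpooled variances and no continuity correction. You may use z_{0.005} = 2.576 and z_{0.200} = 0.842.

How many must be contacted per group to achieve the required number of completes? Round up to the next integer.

n = (z_{α/2} + z_β)² · [p₁(1−p₁) + p₂(1−p₂)] / (p₁ − p₂)²
  = (2.576 + 0.842)² · (0.53·0.47 + 0.44·0.56) / (0.09)²
  = (3.418)² · (0.2491 + 0.2464) / 0.0081
  = 11.6827 · 0.4955 / 0.0081
  = 714.67
Adjust for 91% response: 714.67 / 0.91 = 785.35.
Round up → n = 786 per group.

n = 786 per group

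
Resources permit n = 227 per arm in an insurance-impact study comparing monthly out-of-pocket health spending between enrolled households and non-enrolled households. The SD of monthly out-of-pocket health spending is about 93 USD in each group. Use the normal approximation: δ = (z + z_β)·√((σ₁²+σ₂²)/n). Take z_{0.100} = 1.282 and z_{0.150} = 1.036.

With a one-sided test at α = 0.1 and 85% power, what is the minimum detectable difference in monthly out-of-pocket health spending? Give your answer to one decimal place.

δ = (z_α + z_β) · √((σ₁²+σ₂²)/n)
  = (1.282 + 1.036) · √(17298/227)
  = 2.318 · √76.2026
  = 2.318 · 8.7294
  = 20.2348

Minimum detectable difference ≈ 20.2 USD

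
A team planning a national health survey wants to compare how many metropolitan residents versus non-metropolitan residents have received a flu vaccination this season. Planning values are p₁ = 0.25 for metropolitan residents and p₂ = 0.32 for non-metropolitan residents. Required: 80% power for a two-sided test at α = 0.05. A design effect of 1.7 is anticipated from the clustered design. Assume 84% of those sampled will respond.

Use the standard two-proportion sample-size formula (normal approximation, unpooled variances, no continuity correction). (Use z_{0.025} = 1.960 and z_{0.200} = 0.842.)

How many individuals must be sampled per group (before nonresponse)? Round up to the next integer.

n = 1314 per group

n = (z_{α/2} + z_β)² · [p₁(1−p₁) + p₂(1−p₂)] / (p₁ − p₂)²
  = (1.960 + 0.842)² · (0.25·0.75 + 0.32·0.68) / (-0.07)²
  = (2.802)² · (0.1875 + 0.2176) / 0.0049
  = 7.8512 · 0.4051 / 0.0049
  = 649.09
Design effect: 1.7 × 649.09 = 1103.45.
Adjust for 84% response: 1103.45 / 0.84 = 1313.63.
Round up → n = 1314 per group.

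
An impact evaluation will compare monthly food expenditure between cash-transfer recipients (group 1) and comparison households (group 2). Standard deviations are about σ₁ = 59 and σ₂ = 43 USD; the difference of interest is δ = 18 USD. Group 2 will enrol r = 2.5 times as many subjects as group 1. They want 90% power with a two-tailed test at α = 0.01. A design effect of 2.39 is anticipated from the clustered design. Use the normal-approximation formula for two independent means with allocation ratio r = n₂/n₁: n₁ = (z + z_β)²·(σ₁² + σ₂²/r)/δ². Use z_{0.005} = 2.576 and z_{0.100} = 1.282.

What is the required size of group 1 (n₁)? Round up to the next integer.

n₁ = (z_{α/2} + z_β)² · (σ₁² + σ₂²/r) / δ²
   = (2.576 + 1.282)² · (59² + 43²/2.5) / 18²
   = 14.8842 · (3481 + 739.6) / 324
   = 14.8842 · 4220.6 / 324
   = 193.89
Design effect: 2.39 × 193.89 = 463.40.
Round up → n₁ = 464; n₂ = r·n₁ = 2.5 × 464 = 1160.

n₁ = 464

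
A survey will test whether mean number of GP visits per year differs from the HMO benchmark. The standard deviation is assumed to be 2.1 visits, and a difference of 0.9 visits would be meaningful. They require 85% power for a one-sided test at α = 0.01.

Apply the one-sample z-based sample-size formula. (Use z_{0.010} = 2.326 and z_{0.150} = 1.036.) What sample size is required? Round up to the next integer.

n = (z_α + z_β)² · σ² / δ²
  = (2.326 + 1.036)² · 2.1² / 0.9²
  = 11.3030 · 4.41 / 0.81
  = 61.54
Round up → n = 62.

n = 62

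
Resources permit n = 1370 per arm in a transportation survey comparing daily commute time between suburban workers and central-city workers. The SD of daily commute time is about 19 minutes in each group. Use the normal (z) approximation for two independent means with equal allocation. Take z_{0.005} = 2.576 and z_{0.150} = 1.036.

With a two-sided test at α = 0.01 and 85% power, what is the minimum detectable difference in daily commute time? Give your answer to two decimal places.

δ = (z_{α/2} + z_β) · √((σ₁²+σ₂²)/n)
  = (2.576 + 1.036) · √(722/1370)
  = 3.612 · √0.52701
  = 3.612 · 0.7260
  = 2.6221

Minimum detectable difference ≈ 2.62 minutes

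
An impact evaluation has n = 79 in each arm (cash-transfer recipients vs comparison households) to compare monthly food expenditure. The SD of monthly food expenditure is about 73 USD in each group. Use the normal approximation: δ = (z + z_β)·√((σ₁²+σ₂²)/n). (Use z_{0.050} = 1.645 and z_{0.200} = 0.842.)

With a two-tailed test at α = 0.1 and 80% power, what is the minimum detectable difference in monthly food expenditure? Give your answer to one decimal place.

Minimum detectable difference ≈ 28.9 USD

δ = (z_{α/2} + z_β) · √((σ₁²+σ₂²)/n)
  = (1.645 + 0.842) · √(10658/79)
  = 2.487 · √134.9114
  = 2.487 · 11.6151
  = 28.8868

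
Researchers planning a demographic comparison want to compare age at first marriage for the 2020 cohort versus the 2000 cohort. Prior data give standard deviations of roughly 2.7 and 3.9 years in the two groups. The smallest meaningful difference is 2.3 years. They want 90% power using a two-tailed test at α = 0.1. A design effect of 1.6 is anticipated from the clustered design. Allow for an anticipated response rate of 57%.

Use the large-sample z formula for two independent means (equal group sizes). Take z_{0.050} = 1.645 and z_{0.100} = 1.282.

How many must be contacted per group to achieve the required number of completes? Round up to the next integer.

n = (z_{α/2} + z_β)² · (σ₁² + σ₂²) / δ²
  = (1.645 + 1.282)² · (2.7² + 3.9² = 22.5) / 2.3²
  = 8.5673 · 22.5 / 5.29
  = 36.44
Design effect: 1.6 × 36.44 = 58.30.
Adjust for 57% response: 58.30 / 0.57 = 102.29.
Round up → n = 103 per group.

n = 103 per group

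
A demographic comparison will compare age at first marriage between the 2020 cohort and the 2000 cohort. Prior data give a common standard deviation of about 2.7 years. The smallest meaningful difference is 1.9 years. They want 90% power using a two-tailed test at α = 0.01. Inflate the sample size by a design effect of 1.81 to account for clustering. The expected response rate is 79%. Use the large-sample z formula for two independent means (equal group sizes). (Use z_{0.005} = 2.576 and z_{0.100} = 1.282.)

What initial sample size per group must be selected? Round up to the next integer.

n = (z_{α/2} + z_β)² · (σ₁² + σ₂²) / δ²
  = (2.576 + 1.282)² · (2·2.7² = 14.58) / 1.9²
  = 14.8842 · 14.58 / 3.61
  = 60.11
Design effect: 1.81 × 60.11 = 108.81.
Adjust for 79% response: 108.81 / 0.79 = 137.73.
Round up → n = 138 per group.

n = 138 per group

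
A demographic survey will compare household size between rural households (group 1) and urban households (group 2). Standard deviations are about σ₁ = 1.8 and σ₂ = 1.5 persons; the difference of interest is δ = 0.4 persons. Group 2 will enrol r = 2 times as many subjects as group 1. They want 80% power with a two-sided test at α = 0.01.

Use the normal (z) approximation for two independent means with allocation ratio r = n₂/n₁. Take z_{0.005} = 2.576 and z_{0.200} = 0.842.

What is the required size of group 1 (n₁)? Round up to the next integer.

n₁ = 319

n₁ = (z_{α/2} + z_β)² · (σ₁² + σ₂²/r) / δ²
   = (2.576 + 0.842)² · (1.8² + 1.5²/2) / 0.4²
   = 11.6827 · (3.24 + 1.125) / 0.16
   = 11.6827 · 4.365 / 0.16
   = 318.72
Round up → n₁ = 319; n₂ = r·n₁ = 2 × 319 = 638.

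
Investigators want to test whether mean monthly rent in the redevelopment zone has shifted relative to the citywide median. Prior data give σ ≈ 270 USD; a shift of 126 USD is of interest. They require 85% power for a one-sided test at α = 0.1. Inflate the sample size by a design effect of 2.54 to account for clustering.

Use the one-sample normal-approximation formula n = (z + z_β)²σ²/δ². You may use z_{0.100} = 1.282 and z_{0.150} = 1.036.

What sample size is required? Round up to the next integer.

n = (z_α + z_β)² · σ² / δ²
  = (1.282 + 1.036)² · 270² / 126²
  = 5.3731 · 72900 / 15876
  = 24.67
Design effect: 2.54 × 24.67 = 62.67.
Round up → n = 63.

n = 63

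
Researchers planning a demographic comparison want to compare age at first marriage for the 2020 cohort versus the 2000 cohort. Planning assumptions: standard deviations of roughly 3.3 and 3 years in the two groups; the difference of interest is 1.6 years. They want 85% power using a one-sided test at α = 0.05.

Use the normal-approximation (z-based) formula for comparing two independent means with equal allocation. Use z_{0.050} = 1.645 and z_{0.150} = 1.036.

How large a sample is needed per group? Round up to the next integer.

n = 56 per group

n = (z_α + z_β)² · (σ₁² + σ₂²) / δ²
  = (1.645 + 1.036)² · (3.3² + 3² = 19.89) / 1.6²
  = 7.1878 · 19.89 / 2.56
  = 55.85
Round up → n = 56 per group.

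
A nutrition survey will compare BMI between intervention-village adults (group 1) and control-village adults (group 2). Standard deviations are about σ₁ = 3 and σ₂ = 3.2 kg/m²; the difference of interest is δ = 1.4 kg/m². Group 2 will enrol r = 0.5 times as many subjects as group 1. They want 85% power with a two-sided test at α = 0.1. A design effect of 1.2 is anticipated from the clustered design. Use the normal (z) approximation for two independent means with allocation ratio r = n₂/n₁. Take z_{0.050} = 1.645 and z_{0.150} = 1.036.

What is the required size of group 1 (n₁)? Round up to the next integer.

n₁ = 130

n₁ = (z_{α/2} + z_β)² · (σ₁² + σ₂²/r) / δ²
   = (1.645 + 1.036)² · (3² + 3.2²/0.5) / 1.4²
   = 7.1878 · (9 + 20.48) / 1.96
   = 7.1878 · 29.48 / 1.96
   = 108.11
Design effect: 1.2 × 108.11 = 129.73.
Round up → n₁ = 130; n₂ = r·n₁ = 0.5 × 130 = 65.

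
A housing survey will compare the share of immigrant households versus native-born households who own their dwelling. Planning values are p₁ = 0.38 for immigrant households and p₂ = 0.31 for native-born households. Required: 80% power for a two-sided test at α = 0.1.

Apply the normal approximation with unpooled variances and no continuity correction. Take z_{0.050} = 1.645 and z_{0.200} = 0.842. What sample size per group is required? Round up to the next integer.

n = 568 per group

n = (z_{α/2} + z_β)² · [p₁(1−p₁) + p₂(1−p₂)] / (p₁ − p₂)²
  = (1.645 + 0.842)² · (0.38·0.62 + 0.31·0.69) / (0.07)²
  = (2.487)² · (0.2356 + 0.2139) / 0.0049
  = 6.1852 · 0.4495 / 0.0049
  = 567.39
Round up → n = 568 per group.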